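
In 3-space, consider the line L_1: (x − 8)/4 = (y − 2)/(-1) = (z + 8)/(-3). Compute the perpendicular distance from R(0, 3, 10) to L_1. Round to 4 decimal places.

L_1 has direction (4, -1, -3) through (8, 2, -8).
Taking (8, 2, -8) on L_1 with direction v = (4, -1, -3): w = R − (8, 2, -8) = (-8, 1, 18), and w × v = (15, 48, 4).
Distance = |w × v| / |v| = √2545 / √26 ≈ 9.8937.

9.8937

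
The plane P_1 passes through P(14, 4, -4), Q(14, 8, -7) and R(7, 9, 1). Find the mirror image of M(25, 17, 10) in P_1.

PQ = (0, 4, -3), PR = (-7, 5, 5); a normal to P_1 is PQ × PR = (35, 21, 28).
Using P: P_1 has equation 35x + 21y + 28z = 462.
λ = (n·M − d)/|n|² = (1512 − 462)/2450 = 3/7.
Reflection = M − 2λn = (25, 17, 10) − (6/7)·(35, 21, 28) = (-5, -1, -14).

(-5, -1, -14)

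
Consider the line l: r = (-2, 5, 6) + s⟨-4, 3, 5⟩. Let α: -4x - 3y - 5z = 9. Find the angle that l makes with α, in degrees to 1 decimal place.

21.1

sin θ = |n·v| / (|n||v|) = |-18| / (√50 · √50) = 0.36000.
θ ≈ 21.1°.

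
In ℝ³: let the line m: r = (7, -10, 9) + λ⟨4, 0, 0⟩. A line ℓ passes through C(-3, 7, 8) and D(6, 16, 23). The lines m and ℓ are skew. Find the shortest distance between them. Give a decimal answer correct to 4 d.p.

15.0919

A direction vector for ℓ is D − C = (9, 9, 15).
Common perpendicular direction n = (4, 0, 0) × (9, 9, 15) = (0, -60, 36).
With w = (-3, 7, 8) − (7, -10, 9) = (-10, 17, -1), w · n = -1056.
Distance = |w · n| / |n| = |-1056| / √4896 ≈ 15.0919.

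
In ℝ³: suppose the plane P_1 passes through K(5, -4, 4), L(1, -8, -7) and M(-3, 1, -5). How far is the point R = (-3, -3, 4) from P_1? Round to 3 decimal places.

KL = (-4, -4, -11), KM = (-8, 5, -9); a normal to P_1 is KL × KM = (91, 52, -52).
Using K: P_1 has equation 91x + 52y - 52z = 39.
n·R − d = (91)·(-3) + (52)·(-3) + (-52)·(4) − 39 = -676; |n| = √13689.
Distance = |-676| / √13689 = 676/√13689 ≈ 5.778.

5.778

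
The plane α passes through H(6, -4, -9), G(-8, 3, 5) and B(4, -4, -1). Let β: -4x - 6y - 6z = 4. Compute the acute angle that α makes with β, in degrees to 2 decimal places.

HG = (-14, 7, 14), HB = (-2, 0, 8); a normal to α is HG × HB = (56, 84, 14).
Using H: α has equation 56x + 84y + 14z = -126.
cos θ = |n₁·n₂| / (|n₁||n₂|) = |-812| / (√10388 · √88).
θ = arccos(0.84928) ≈ 31.87°.

31.87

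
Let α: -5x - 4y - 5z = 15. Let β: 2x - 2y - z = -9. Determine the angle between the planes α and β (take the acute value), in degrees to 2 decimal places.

82.93

cos θ = |n₁·n₂| / (|n₁||n₂|) = |3| / (√66 · √9).
θ = arccos(0.12309) ≈ 82.93°.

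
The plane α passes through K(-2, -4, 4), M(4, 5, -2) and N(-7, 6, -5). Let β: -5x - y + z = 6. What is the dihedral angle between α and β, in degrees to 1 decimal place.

79.7

KM = (6, 9, -6), KN = (-5, 10, -9); a normal to α is KM × KN = (-21, 84, 105).
Using K: α has equation -21x + 84y + 105z = 126.
cos θ = |n₁·n₂| / (|n₁||n₂|) = |126| / (√18522 · √27).
θ = arccos(0.17817) ≈ 79.7°.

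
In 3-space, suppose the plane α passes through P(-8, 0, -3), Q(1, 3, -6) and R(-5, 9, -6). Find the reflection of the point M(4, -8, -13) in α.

(8, -4, 3)

PQ = (9, 3, -3), PR = (3, 9, -3); a normal to α is PQ × PR = (18, 18, 72).
Using P: α has equation 18x + 18y + 72z = -360.
λ = (n·M − d)/|n|² = (-1008 − (-360))/5832 = -1/9.
Reflection = M − 2λn = (4, -8, -13) − (-2/9)·(18, 18, 72) = (8, -4, 3).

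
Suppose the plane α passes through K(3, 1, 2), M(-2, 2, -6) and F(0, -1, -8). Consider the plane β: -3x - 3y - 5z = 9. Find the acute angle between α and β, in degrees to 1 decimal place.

KM = (-5, 1, -8), KF = (-3, -2, -10); a normal to α is KM × KF = (-26, -26, 13).
Using K: α has equation -26x - 26y + 13z = -78.
cos θ = |n₁·n₂| / (|n₁||n₂|) = |91| / (√1521 · √43).
θ = arccos(0.35583) ≈ 69.2°.

69.2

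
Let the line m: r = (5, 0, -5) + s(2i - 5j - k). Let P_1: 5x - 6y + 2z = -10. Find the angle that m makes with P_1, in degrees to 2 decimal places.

59.38

sin θ = |n·v| / (|n||v|) = |38| / (√65 · √30) = 0.86053.
θ ≈ 59.38°.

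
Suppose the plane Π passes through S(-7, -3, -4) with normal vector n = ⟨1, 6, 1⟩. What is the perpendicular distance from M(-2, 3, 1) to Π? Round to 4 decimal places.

7.4622

Π: n·r = n·S gives x + 6y + z = -29.
n·M − d = (1)·(-2) + (6)·(3) + (1)·(1) − (-29) = 46; |n| = √38.
Distance = |46| / √38 = 46/√38 ≈ 7.4622.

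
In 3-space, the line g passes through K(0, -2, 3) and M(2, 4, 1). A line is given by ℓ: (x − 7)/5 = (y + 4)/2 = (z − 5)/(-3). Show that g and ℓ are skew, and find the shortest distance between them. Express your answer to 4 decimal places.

4.7652

A direction vector for g is M − K = (2, 6, -2).
ℓ has direction (5, 2, -3) through (7, -4, 5).
Common perpendicular direction n = (2, 6, -2) × (5, 2, -3) = (-14, -4, -26).
With w = (7, -4, 5) − (0, -2, 3) = (7, -2, 2), w · n = -142.
Since n ≠ 0 the lines are not parallel, and w · n = -142 ≠ 0 so they do not intersect; hence they are skew.
Distance = |w · n| / |n| = |-142| / √888 ≈ 4.7652.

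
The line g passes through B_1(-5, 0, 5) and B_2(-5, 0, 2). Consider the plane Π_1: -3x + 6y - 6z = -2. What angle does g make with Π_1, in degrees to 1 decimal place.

A direction vector for g is B_2 − B_1 = (0, 0, -3).
sin θ = |n·v| / (|n||v|) = |18| / (√81 · √9) = 0.66667.
θ ≈ 41.8°.

41.8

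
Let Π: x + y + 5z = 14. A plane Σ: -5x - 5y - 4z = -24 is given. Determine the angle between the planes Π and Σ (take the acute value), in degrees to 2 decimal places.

cos θ = |n₁·n₂| / (|n₁||n₂|) = |-30| / (√27 · √66).
θ = arccos(0.71067) ≈ 44.71°.

44.71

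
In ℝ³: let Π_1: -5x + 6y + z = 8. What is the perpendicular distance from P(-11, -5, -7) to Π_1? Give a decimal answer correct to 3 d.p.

n·P − d = (-5)·(-11) + (6)·(-5) + (1)·(-7) − 8 = 10; |n| = √62.
Distance = |10| / √62 = 10/√62 ≈ 1.270.

1.270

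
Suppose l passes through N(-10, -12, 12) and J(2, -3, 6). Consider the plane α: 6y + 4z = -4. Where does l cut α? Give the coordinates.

A direction vector for l is J − N = (12, 9, -6).
Substitute r = (-10, -12, 12) + t(12, 9, -6) into the plane: -24 + 30t = -4, so t = 2/3.
Intersection: (-10, -12, 12) + (2/3)·(12, 9, -6) = (-2, -6, 8).

(-2, -6, 8)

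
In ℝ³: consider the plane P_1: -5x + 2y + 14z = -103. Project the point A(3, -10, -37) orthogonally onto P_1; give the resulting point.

(-7, -6, -9)

Foot = A − λn with λ = (n·A − d)/|n|² = (-553 − (-103))/225 = -2.
Foot = (3, -10, -37) − (-2)·(-5, 2, 14) = (-7, -6, -9).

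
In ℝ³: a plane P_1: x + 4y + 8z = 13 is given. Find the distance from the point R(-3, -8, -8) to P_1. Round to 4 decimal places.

n·R − d = (1)·(-3) + (4)·(-8) + (8)·(-8) − 13 = -112; |n| = √81.
Distance = |-112| / √81 = 112/√81 ≈ 12.4444.

12.4444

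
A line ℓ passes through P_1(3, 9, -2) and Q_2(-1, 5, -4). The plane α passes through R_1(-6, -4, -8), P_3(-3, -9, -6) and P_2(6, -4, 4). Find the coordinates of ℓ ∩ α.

A direction vector for ℓ is Q_2 − P_1 = (-4, -4, -2).
R_1P_3 = (3, -5, 2), R_1P_2 = (12, 0, 12); a normal to α is R_1P_3 × R_1P_2 = (-60, -12, 60).
Using R_1: α has equation -60x - 12y + 60z = -72.
Substitute r = (3, 9, -2) + t(-4, -4, -2) into the plane: -408 + 168t = -72, so t = 2.
Intersection: (3, 9, -2) + 2·(-4, -4, -2) = (-5, 1, -6).

(-5, 1, -6)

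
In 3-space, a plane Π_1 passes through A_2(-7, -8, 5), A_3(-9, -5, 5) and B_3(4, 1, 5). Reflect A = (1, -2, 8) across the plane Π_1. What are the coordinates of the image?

A_2A_3 = (-2, 3, 0), A_2B_3 = (11, 9, 0); a normal to Π_1 is A_2A_3 × A_2B_3 = (0, 0, -51).
Using A_2: Π_1 has equation -51z = -255.
λ = (n·A − d)/|n|² = (-408 − (-255))/2601 = -1/17.
Reflection = A − 2λn = (1, -2, 8) − (-2/17)·(0, 0, -51) = (1, -2, 2).

(1, -2, 2)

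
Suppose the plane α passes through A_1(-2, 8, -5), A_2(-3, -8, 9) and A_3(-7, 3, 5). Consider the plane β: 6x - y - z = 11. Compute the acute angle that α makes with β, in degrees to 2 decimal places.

60.06

A_1A_2 = (-1, -16, 14), A_1A_3 = (-5, -5, 10); a normal to α is A_1A_2 × A_1A_3 = (-90, -60, -75).
Using A_1: α has equation -90x - 60y - 75z = 75.
cos θ = |n₁·n₂| / (|n₁||n₂|) = |-405| / (√17325 · √38).
θ = arccos(0.49914) ≈ 60.06°.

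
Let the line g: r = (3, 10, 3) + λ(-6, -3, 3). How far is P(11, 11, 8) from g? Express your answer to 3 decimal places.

Taking (3, 10, 3) on g with direction v = (-6, -3, 3): w = P − (3, 10, 3) = (8, 1, 5), and w × v = (18, -54, -18).
Distance = |w × v| / |v| = √3564 / √54 ≈ 8.124.

8.124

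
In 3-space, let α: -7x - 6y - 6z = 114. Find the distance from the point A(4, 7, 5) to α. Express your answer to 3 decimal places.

19.455

n·A − d = (-7)·(4) + (-6)·(7) + (-6)·(5) − 114 = -214; |n| = √121.
Distance = |-214| / √121 = 214/√121 ≈ 19.455.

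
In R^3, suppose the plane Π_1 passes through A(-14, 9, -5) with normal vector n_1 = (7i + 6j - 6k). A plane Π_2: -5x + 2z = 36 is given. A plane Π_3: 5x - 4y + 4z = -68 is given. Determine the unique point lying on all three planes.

Π_1: n_1·r = n_1·A gives 7x + 6y - 6z = -14.
Solving the 3×3 linear system 7x + 6y - 6z = -14, -5x + 2z = 36, 5x - 4y + 4z = -68 (e.g. by elimination or Cramer's rule, determinant = 116) gives (-8, 5, -2).

(-8, 5, -2)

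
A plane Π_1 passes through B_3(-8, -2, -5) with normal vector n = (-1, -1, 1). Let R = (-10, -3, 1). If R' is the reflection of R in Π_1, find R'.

(-4, 3, -5)

Π_1: n·r = n·B_3 gives -x - y + z = 5.
λ = (n·R − d)/|n|² = (14 − 5)/3 = 3.
Reflection = R − 2λn = (-10, -3, 1) − 6·(-1, -1, 1) = (-4, 3, -5).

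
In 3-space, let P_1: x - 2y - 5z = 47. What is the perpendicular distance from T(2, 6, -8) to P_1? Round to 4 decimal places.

n·T − d = (1)·(2) + (-2)·(6) + (-5)·(-8) − 47 = -17; |n| = √30.
Distance = |-17| / √30 = 17/√30 ≈ 3.1038.

3.1038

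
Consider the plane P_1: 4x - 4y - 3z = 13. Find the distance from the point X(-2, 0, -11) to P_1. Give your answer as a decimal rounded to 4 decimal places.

n·X − d = (4)·(-2) + (-4)·(0) + (-3)·(-11) − 13 = 12; |n| = √41.
Distance = |12| / √41 = 12/√41 ≈ 1.8741.

1.8741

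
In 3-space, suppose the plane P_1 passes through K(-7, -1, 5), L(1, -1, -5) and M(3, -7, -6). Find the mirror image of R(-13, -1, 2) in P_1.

KL = (8, 0, -10), KM = (10, -6, -11); a normal to P_1 is KL × KM = (-60, -12, -48).
Using K: P_1 has equation -60x - 12y - 48z = 192.
λ = (n·R − d)/|n|² = (696 − 192)/6048 = 1/12.
Reflection = R − 2λn = (-13, -1, 2) − (1/6)·(-60, -12, -48) = (-3, 1, 10).

(-3, 1, 10)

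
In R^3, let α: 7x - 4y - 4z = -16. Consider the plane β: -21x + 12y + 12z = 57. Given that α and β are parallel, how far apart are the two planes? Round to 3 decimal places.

Rescale β by 1/(-3): 7x - 4y - 4z = -19. Then distance = |-16 − (-19)| / √81 ≈ 0.333.

0.333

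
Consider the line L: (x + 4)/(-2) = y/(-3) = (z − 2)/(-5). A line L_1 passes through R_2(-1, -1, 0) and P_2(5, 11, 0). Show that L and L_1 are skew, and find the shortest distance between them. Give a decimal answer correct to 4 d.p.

L has direction (-2, -3, -5) through (-4, 0, 2).
A direction vector for L_1 is P_2 − R_2 = (6, 12, 0).
Common perpendicular direction n = (-2, -3, -5) × (6, 12, 0) = (60, -30, -6).
With w = (-1, -1, 0) − (-4, 0, 2) = (3, -1, -2), w · n = 222.
Since n ≠ 0 the lines are not parallel, and w · n = 222 ≠ 0 so they do not intersect; hence they are skew.
Distance = |w · n| / |n| = |222| / √4536 ≈ 3.2962.

3.2962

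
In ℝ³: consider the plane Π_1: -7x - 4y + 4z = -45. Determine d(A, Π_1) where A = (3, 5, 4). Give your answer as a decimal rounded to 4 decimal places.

n·A − d = (-7)·(3) + (-4)·(5) + (4)·(4) − (-45) = 20; |n| = √81.
Distance = |20| / √81 = 20/√81 ≈ 2.2222.

2.2222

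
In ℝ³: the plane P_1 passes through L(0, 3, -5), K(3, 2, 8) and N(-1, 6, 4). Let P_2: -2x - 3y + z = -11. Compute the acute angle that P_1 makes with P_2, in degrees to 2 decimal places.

LK = (3, -1, 13), LN = (-1, 3, 9); a normal to P_1 is LK × LN = (-48, -40, 8).
Using L: P_1 has equation -48x - 40y + 8z = -160.
cos θ = |n₁·n₂| / (|n₁||n₂|) = |224| / (√3968 · √14).
θ = arccos(0.95038) ≈ 18.12°.

18.12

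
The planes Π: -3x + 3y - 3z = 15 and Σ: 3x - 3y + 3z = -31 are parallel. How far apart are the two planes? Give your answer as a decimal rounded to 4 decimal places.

3.0792

Rescale Σ by 1/(-1): -3x + 3y - 3z = 31. Then distance = |15 − 31| / √27 ≈ 3.0792.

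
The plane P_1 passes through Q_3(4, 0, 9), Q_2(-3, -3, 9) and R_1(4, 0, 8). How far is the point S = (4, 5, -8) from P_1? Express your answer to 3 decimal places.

Q_3Q_2 = (-7, -3, 0), Q_3R_1 = (0, 0, -1); a normal to P_1 is Q_3Q_2 × Q_3R_1 = (3, -7, 0).
Using Q_3: P_1 has equation 3x - 7y = 12.
n·S − d = (3)·(4) + (-7)·(5) + (0)·(-8) − 12 = -35; |n| = √58.
Distance = |-35| / √58 = 35/√58 ≈ 4.596.

4.596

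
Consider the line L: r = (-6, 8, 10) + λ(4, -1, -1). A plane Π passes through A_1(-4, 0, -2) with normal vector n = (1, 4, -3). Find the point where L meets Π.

Π: n·r = n·A_1 gives x + 4y - 3z = 2.
Substitute r = (-6, 8, 10) + t(4, -1, -1) into the plane: -4 + 3t = 2, so t = 2.
Intersection: (-6, 8, 10) + 2·(4, -1, -1) = (2, 6, 8).

(2, 6, 8)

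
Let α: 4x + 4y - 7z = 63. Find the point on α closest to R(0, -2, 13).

Foot = R − λn with λ = (n·R − d)/|n|² = (-99 − 63)/81 = -2.
Foot = (0, -2, 13) − (-2)·(4, 4, -7) = (8, 6, -1).

(8, 6, -1)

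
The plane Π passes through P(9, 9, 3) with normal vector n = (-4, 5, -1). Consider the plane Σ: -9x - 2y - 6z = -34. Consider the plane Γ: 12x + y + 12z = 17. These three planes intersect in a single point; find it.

Π: n·r = n·P gives -4x + 5y - z = 6.
Solving the 3×3 linear system -4x + 5y - z = 6, -9x - 2y - 6z = -34, 12x + y + 12z = 17 (e.g. by elimination or Cramer's rule, determinant = 237) gives (6, 5, -5).

(6, 5, -5)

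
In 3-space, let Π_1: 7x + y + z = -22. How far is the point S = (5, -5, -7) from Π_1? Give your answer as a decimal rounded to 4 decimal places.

6.3013

n·S − d = (7)·(5) + (1)·(-5) + (1)·(-7) − (-22) = 45; |n| = √51.
Distance = |45| / √51 = 45/√51 ≈ 6.3013.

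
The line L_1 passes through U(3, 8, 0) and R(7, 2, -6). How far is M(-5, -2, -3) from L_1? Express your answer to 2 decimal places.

12.20

A direction vector for L_1 is R − U = (4, -6, -6).
Taking (3, 8, 0) on L_1 with direction v = (4, -6, -6): w = M − (3, 8, 0) = (-8, -10, -3), and w × v = (42, -60, 88).
Distance = |w × v| / |v| = √13108 / √88 ≈ 12.20.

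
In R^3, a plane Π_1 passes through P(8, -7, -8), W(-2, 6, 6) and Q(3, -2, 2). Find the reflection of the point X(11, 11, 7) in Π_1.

(-13, -1, 1)

PW = (-10, 13, 14), PQ = (-5, 5, 10); a normal to Π_1 is PW × PQ = (60, 30, 15).
Using P: Π_1 has equation 60x + 30y + 15z = 150.
λ = (n·X − d)/|n|² = (1095 − 150)/4725 = 1/5.
Reflection = X − 2λn = (11, 11, 7) − (2/5)·(60, 30, 15) = (-13, -1, 1).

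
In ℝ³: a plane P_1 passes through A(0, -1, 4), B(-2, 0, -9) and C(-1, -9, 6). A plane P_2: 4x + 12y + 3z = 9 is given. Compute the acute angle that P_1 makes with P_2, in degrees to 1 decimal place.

AB = (-2, 1, -13), AC = (-1, -8, 2); a normal to P_1 is AB × AC = (-102, 17, 17).
Using A: P_1 has equation -102x + 17y + 17z = 51.
cos θ = |n₁·n₂| / (|n₁||n₂|) = |-153| / (√10982 · √169).
θ = arccos(0.11231) ≈ 83.6°.

83.6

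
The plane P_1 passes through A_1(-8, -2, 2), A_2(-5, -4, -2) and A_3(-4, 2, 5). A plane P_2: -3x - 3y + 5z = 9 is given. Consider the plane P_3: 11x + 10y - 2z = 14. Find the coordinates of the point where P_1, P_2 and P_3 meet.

(0, 2, 3)

A_1A_2 = (3, -2, -4), A_1A_3 = (4, 4, 3); a normal to P_1 is A_1A_2 × A_1A_3 = (10, -25, 20).
Using A_1: P_1 has equation 10x - 25y + 20z = 10.
Solving the 3×3 linear system 10x - 25y + 20z = 10, -3x - 3y + 5z = 9, 11x + 10y - 2z = 14 (e.g. by elimination or Cramer's rule, determinant = -1605) gives (0, 2, 3).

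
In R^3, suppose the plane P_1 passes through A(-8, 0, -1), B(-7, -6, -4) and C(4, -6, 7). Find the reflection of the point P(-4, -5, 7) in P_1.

AB = (1, -6, -3), AC = (12, -6, 8); a normal to P_1 is AB × AC = (-66, -44, 66).
Using A: P_1 has equation -66x - 44y + 66z = 462.
λ = (n·P − d)/|n|² = (946 − 462)/10648 = 1/22.
Reflection = P − 2λn = (-4, -5, 7) − (1/11)·(-66, -44, 66) = (2, -1, 1).

(2, -1, 1)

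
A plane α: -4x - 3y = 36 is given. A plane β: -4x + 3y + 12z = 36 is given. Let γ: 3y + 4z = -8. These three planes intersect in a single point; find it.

Solving the 3×3 linear system -4x - 3y = 36, -4x + 3y + 12z = 36, 3y + 4z = -8 (e.g. by elimination or Cramer's rule, determinant = 48) gives (-3, -8, 4).

(-3, -8, 4)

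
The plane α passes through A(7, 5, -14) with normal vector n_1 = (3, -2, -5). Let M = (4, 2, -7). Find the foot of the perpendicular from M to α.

α: n_1·r = n_1·A gives 3x - 2y - 5z = 81.
Foot = M − λn with λ = (n·M − d)/|n|² = (43 − 81)/38 = -1.
Foot = (4, 2, -7) − (-1)·(3, -2, -5) = (7, 0, -12).

(7, 0, -12)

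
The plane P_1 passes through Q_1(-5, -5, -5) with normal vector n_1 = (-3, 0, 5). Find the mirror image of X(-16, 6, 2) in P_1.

(-4, 6, -18)

P_1: n_1·r = n_1·Q_1 gives -3x + 5z = -10.
λ = (n·X − d)/|n|² = (58 − (-10))/34 = 2.
Reflection = X − 2λn = (-16, 6, 2) − 4·(-3, 0, 5) = (-4, 6, -18).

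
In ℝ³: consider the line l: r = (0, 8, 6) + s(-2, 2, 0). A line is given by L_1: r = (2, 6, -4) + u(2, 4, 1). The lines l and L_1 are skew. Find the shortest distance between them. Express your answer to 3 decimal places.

Common perpendicular direction n = (-2, 2, 0) × (2, 4, 1) = (2, 2, -12).
With w = (2, 6, -4) − (0, 8, 6) = (2, -2, -10), w · n = 120.
Distance = |w · n| / |n| = |120| / √152 ≈ 9.733.

9.733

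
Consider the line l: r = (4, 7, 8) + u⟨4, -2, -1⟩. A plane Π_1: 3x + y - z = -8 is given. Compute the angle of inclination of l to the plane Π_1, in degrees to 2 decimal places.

46.36

sin θ = |n·v| / (|n||v|) = |11| / (√11 · √21) = 0.72375.
θ ≈ 46.36°.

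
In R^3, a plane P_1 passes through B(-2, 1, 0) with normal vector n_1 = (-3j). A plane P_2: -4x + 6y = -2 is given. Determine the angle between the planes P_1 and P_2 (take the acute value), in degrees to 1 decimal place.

33.7

P_1: n_1·r = n_1·B gives -3y = -3.
cos θ = |n₁·n₂| / (|n₁||n₂|) = |-18| / (√9 · √52).
θ = arccos(0.83205) ≈ 33.7°.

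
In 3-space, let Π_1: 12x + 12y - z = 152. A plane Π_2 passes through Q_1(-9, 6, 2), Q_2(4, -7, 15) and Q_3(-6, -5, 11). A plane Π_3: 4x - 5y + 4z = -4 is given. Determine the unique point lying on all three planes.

(5, 8, 4)

Q_1Q_2 = (13, -13, 13), Q_1Q_3 = (3, -11, 9); a normal to Π_2 is Q_1Q_2 × Q_1Q_3 = (26, -78, -104).
Using Q_1: Π_2 has equation 26x - 78y - 104z = -910.
Solving the 3×3 linear system 12x + 12y - z = 152, 26x - 78y - 104z = -910, 4x - 5y + 4z = -4 (e.g. by elimination or Cramer's rule, determinant = -16406) gives (5, 8, 4).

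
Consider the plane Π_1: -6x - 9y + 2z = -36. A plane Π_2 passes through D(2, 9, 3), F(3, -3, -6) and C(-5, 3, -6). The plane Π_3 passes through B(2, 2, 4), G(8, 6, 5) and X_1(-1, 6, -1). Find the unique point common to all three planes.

(-4, 6, -3)

DF = (1, -12, -9), DC = (-7, -6, -9); a normal to Π_2 is DF × DC = (54, 72, -90).
Using D: Π_2 has equation 54x + 72y - 90z = 486.
BG = (6, 4, 1), BX_1 = (-3, 4, -5); a normal to Π_3 is BG × BX_1 = (-24, 27, 36).
Using B: Π_3 has equation -24x + 27y + 36z = 150.
Solving the 3×3 linear system -6x - 9y + 2z = -36, 54x + 72y - 90z = 486, -24x + 27y + 36z = 150 (e.g. by elimination or Cramer's rule, determinant = -25704) gives (-4, 6, -3).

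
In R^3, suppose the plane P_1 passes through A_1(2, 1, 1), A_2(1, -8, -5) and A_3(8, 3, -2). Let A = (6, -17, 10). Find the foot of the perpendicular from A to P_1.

A_1A_2 = (-1, -9, -6), A_1A_3 = (6, 2, -3); a normal to P_1 is A_1A_2 × A_1A_3 = (39, -39, 52).
Using A_1: P_1 has equation 39x - 39y + 52z = 91.
Foot = A − λn with λ = (n·A − d)/|n|² = (1417 − 91)/5746 = 3/13.
Foot = (6, -17, 10) − (3/13)·(39, -39, 52) = (-3, -8, -2).

(-3, -8, -2)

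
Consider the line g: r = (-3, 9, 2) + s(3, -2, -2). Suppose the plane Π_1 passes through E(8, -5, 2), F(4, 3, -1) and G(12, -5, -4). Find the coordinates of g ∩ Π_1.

(6, 3, -4)

EF = (-4, 8, -3), EG = (4, 0, -6); a normal to Π_1 is EF × EG = (-48, -36, -32).
Using E: Π_1 has equation -48x - 36y - 32z = -268.
Substitute r = (-3, 9, 2) + t(3, -2, -2) into the plane: -244 + (-8)t = -268, so t = 3.
Intersection: (-3, 9, 2) + 3·(3, -2, -2) = (6, 3, -4).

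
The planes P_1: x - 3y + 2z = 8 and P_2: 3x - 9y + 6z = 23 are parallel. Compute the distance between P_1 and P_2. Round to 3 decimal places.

0.089

Rescale P_2 by 1/3: x - 3y + 2z = 23/3. Then distance = |8 − (23/3)| / √14 ≈ 0.089.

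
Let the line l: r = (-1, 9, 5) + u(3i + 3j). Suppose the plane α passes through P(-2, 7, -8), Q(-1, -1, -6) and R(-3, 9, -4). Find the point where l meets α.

PQ = (1, -8, 2), PR = (-1, 2, 4); a normal to α is PQ × PR = (-36, -6, -6).
Using P: α has equation -36x - 6y - 6z = 78.
Substitute r = (-1, 9, 5) + t(3, 3, 0) into the plane: -48 + (-126)t = 78, so t = -1.
Intersection: (-1, 9, 5) + (-1)·(3, 3, 0) = (-4, 6, 5).

(-4, 6, 5)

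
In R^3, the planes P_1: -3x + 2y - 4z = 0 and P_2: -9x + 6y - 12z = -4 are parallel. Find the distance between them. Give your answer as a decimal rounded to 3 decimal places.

0.248

Rescale P_2 by 1/3: -3x + 2y - 4z = -4/3. Then distance = |0 − (-4/3)| / √29 ≈ 0.248.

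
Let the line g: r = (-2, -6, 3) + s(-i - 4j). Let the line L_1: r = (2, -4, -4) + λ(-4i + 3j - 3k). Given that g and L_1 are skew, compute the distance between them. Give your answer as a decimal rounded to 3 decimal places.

Common perpendicular direction n = (-1, -4, 0) × (-4, 3, -3) = (12, -3, -19).
With w = (2, -4, -4) − (-2, -6, 3) = (4, 2, -7), w · n = 175.
Distance = |w · n| / |n| = |175| / √514 ≈ 7.719.

7.719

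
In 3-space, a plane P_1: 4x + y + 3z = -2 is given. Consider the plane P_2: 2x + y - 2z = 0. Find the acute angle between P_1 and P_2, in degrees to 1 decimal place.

cos θ = |n₁·n₂| / (|n₁||n₂|) = |3| / (√26 · √9).
θ = arccos(0.19612) ≈ 78.7°.

78.7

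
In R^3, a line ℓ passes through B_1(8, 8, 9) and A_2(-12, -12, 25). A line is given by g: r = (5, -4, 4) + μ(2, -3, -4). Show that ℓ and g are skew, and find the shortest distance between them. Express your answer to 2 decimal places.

1.82

A direction vector for ℓ is A_2 − B_1 = (-20, -20, 16).
Common perpendicular direction n = (-20, -20, 16) × (2, -3, -4) = (128, -48, 100).
With w = (5, -4, 4) − (8, 8, 9) = (-3, -12, -5), w · n = -308.
Since n ≠ 0 the lines are not parallel, and w · n = -308 ≠ 0 so they do not intersect; hence they are skew.
Distance = |w · n| / |n| = |-308| / √28688 ≈ 1.82.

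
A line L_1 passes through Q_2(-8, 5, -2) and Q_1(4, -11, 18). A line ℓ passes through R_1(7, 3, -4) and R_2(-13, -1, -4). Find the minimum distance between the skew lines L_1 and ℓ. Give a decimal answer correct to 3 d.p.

4.980

A direction vector for L_1 is Q_1 − Q_2 = (12, -16, 20).
A direction vector for ℓ is R_2 − R_1 = (-20, -4, 0).
Common perpendicular direction n = (12, -16, 20) × (-20, -4, 0) = (80, -400, -368).
With w = (7, 3, -4) − (-8, 5, -2) = (15, -2, -2), w · n = 2736.
Distance = |w · n| / |n| = |2736| / √301824 ≈ 4.980.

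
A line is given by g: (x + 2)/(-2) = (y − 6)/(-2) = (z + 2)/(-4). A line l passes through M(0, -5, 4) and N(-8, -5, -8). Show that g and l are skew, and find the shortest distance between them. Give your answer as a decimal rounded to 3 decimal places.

4.543

g has direction (-2, -2, -4) through (-2, 6, -2).
A direction vector for l is N − M = (-8, 0, -12).
Common perpendicular direction n = (-2, -2, -4) × (-8, 0, -12) = (24, 8, -16).
With w = (0, -5, 4) − (-2, 6, -2) = (2, -11, 6), w · n = -136.
Since n ≠ 0 the lines are not parallel, and w · n = -136 ≠ 0 so they do not intersect; hence they are skew.
Distance = |w · n| / |n| = |-136| / √896 ≈ 4.543.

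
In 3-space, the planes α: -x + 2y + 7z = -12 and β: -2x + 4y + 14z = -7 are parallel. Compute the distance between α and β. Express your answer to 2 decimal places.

Rescale β by 1/2: -x + 2y + 7z = -7/2. Then distance = |-12 − (-7/2)| / √54 ≈ 1.16.

1.16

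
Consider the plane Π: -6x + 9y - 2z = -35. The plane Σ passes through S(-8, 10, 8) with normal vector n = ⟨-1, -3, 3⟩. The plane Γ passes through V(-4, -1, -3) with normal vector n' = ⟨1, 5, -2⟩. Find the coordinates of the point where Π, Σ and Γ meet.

Σ: n·r = n·S gives -x - 3y + 3z = 2.
Γ: n'·r = n'·V gives x + 5y - 2z = -3.
Solving the 3×3 linear system -6x + 9y - 2z = -35, -x - 3y + 3z = 2, x + 5y - 2z = -3 (e.g. by elimination or Cramer's rule, determinant = 67) gives (4, -1, 1).

(4, -1, 1)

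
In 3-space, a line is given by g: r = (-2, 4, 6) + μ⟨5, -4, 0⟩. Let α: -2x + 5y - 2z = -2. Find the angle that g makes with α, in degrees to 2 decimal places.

54.65

sin θ = |n·v| / (|n||v|) = |-30| / (√33 · √41) = 0.81559.
θ ≈ 54.65°.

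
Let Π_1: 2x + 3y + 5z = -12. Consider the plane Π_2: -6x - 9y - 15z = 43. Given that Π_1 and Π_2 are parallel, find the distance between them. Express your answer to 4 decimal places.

0.3785

Rescale Π_2 by 1/(-3): 2x + 3y + 5z = -43/3. Then distance = |-12 − (-43/3)| / √38 ≈ 0.3785.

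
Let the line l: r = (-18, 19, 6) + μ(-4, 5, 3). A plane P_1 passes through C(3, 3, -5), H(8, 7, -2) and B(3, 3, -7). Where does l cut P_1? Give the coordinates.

(-2, -1, -6)

CH = (5, 4, 3), CB = (0, 0, -2); a normal to P_1 is CH × CB = (-8, 10, 0).
Using C: P_1 has equation -8x + 10y = 6.
Substitute r = (-18, 19, 6) + t(-4, 5, 3) into the plane: 334 + 82t = 6, so t = -4.
Intersection: (-18, 19, 6) + (-4)·(-4, 5, 3) = (-2, -1, -6).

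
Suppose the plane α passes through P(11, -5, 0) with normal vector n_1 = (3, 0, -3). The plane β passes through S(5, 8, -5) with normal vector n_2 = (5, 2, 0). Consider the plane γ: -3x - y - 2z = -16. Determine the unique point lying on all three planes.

(7, 3, -4)

α: n_1·r = n_1·P gives 3x - 3z = 33.
β: n_2·r = n_2·S gives 5x + 2y = 41.
Solving the 3×3 linear system 3x - 3z = 33, 5x + 2y = 41, -3x - y - 2z = -16 (e.g. by elimination or Cramer's rule, determinant = -15) gives (7, 3, -4).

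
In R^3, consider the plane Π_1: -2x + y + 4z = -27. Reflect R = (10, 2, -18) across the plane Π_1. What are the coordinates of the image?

λ = (n·R − d)/|n|² = (-90 − (-27))/21 = -3.
Reflection = R − 2λn = (10, 2, -18) − (-6)·(-2, 1, 4) = (-2, 8, 6).

(-2, 8, 6)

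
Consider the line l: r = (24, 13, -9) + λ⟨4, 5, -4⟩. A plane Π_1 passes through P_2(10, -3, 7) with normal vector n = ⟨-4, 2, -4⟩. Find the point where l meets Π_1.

Π_1: n·r = n·P_2 gives -4x + 2y - 4z = -74.
Substitute r = (24, 13, -9) + t(4, 5, -4) into the plane: -34 + 10t = -74, so t = -4.
Intersection: (24, 13, -9) + (-4)·(4, 5, -4) = (8, -7, 7).

(8, -7, 7)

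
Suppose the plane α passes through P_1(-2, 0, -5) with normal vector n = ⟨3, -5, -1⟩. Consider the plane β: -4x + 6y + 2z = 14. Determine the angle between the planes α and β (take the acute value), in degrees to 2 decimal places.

6.35

α: n·r = n·P_1 gives 3x - 5y - z = -1.
cos θ = |n₁·n₂| / (|n₁||n₂|) = |-44| / (√35 · √56).
θ = arccos(0.99386) ≈ 6.35°.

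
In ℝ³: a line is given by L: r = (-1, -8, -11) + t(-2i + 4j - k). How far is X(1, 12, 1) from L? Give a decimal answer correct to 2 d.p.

Taking (-1, -8, -11) on L with direction v = (-2, 4, -1): w = X − (-1, -8, -11) = (2, 20, 12), and w × v = (-68, -22, 48).
Distance = |w × v| / |v| = √7412 / √21 ≈ 18.79.

18.79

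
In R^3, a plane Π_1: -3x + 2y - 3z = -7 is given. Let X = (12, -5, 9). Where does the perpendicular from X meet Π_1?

(3, 1, 0)

Foot = X − λn with λ = (n·X − d)/|n|² = (-73 − (-7))/22 = -3.
Foot = (12, -5, 9) − (-3)·(-3, 2, -3) = (3, 1, 0).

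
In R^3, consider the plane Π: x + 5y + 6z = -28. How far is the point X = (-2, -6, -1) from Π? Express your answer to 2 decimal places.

1.27

n·X − d = (1)·(-2) + (5)·(-6) + (6)·(-1) − (-28) = -10; |n| = √62.
Distance = |-10| / √62 = 10/√62 ≈ 1.27.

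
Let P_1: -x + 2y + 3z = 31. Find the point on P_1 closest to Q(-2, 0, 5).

Foot = Q − λn with λ = (n·Q − d)/|n|² = (17 − 31)/14 = -1.
Foot = (-2, 0, 5) − (-1)·(-1, 2, 3) = (-3, 2, 8).

(-3, 2, 8)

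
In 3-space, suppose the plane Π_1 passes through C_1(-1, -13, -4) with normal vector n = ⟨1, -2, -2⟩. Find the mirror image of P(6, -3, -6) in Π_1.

(8, -7, -10)

Π_1: n·r = n·C_1 gives x - 2y - 2z = 33.
λ = (n·P − d)/|n|² = (24 − 33)/9 = -1.
Reflection = P − 2λn = (6, -3, -6) − (-2)·(1, -2, -2) = (8, -7, -10).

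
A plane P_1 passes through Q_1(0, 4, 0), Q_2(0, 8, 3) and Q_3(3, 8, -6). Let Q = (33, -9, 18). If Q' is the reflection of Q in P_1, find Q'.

(-39, 9, -6)

Q_1Q_2 = (0, 4, 3), Q_1Q_3 = (3, 4, -6); a normal to P_1 is Q_1Q_2 × Q_1Q_3 = (-36, 9, -12).
Using Q_1: P_1 has equation -36x + 9y - 12z = 36.
λ = (n·Q − d)/|n|² = (-1485 − 36)/1521 = -1.
Reflection = Q − 2λn = (33, -9, 18) − (-2)·(-36, 9, -12) = (-39, 9, -6).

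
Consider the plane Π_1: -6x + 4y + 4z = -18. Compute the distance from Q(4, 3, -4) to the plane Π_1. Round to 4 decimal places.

n·Q − d = (-6)·(4) + (4)·(3) + (4)·(-4) − (-18) = -10; |n| = √68.
Distance = |-10| / √68 = 10/√68 ≈ 1.2127.

1.2127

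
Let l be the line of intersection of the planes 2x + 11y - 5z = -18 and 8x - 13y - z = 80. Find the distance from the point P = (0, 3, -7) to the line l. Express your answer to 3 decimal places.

Direction of l: (2, 11, -5) × (8, -13, -1) = (-76, -38, -114).
A point on l: solving the two plane equations with x = 1 gives (1, -5, -7).
Taking (1, -5, -7) on l with direction v = (-76, -38, -114): w = P − (1, -5, -7) = (-1, 8, 0), and w × v = (-912, -114, 646).
Distance = |w × v| / |v| = √1262056 / √20216 ≈ 7.901.

7.901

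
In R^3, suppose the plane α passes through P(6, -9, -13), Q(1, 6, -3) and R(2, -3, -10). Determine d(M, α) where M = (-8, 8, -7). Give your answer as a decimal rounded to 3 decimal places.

PQ = (-5, 15, 10), PR = (-4, 6, 3); a normal to α is PQ × PR = (-15, -25, 30).
Using P: α has equation -15x - 25y + 30z = -255.
n·M − d = (-15)·(-8) + (-25)·(8) + (30)·(-7) − (-255) = -35; |n| = √1750.
Distance = |-35| / √1750 = 35/√1750 ≈ 0.837.

0.837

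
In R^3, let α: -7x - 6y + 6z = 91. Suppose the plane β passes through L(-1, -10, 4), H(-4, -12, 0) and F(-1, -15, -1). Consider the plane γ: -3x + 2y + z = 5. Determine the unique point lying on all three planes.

(-1, -4, 10)

LH = (-3, -2, -4), LF = (0, -5, -5); a normal to β is LH × LF = (-10, -15, 15).
Using L: β has equation -10x - 15y + 15z = 220.
Solving the 3×3 linear system -7x - 6y + 6z = 91, -10x - 15y + 15z = 220, -3x + 2y + z = 5 (e.g. by elimination or Cramer's rule, determinant = 135) gives (-1, -4, 10).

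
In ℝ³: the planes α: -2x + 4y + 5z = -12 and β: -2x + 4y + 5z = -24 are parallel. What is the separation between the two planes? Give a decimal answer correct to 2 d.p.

Same normal n = (-2, 4, 5) with |n| = √45; distance = |-12 − (-24)| / |n| = 12/√45 ≈ 1.79.

1.79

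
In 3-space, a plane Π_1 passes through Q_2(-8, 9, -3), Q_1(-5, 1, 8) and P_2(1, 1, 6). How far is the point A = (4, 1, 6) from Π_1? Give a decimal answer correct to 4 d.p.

0.5455

Q_2Q_1 = (3, -8, 11), Q_2P_2 = (9, -8, 9); a normal to Π_1 is Q_2Q_1 × Q_2P_2 = (16, 72, 48).
Using Q_2: Π_1 has equation 16x + 72y + 48z = 376.
n·A − d = (16)·(4) + (72)·(1) + (48)·(6) − 376 = 48; |n| = √7744.
Distance = |48| / √7744 = 48/√7744 ≈ 0.5455.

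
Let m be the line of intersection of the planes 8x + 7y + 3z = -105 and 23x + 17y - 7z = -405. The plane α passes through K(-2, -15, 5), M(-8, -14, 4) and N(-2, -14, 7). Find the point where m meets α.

(-6, -12, 9)

Direction of m: (8, 7, 3) × (23, 17, -7) = (-100, 125, -25).
A point on m: solving the two plane equations with x = 6 gives (6, -27, 12).
KM = (-6, 1, -1), KN = (0, 1, 2); a normal to α is KM × KN = (3, 12, -6).
Using K: α has equation 3x + 12y - 6z = -216.
Substitute r = (6, -27, 12) + t(-100, 125, -25) into the plane: -378 + 1350t = -216, so t = 3/25.
Intersection: (6, -27, 12) + (3/25)·(-100, 125, -25) = (-6, -12, 9).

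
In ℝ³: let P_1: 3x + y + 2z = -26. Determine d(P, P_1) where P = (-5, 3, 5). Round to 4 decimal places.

6.4143

n·P − d = (3)·(-5) + (1)·(3) + (2)·(5) − (-26) = 24; |n| = √14.
Distance = |24| / √14 = 24/√14 ≈ 6.4143.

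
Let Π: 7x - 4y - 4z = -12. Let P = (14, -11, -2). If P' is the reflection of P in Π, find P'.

λ = (n·P − d)/|n|² = (150 − (-12))/81 = 2.
Reflection = P − 2λn = (14, -11, -2) − 4·(7, -4, -4) = (-14, 5, 14).

(-14, 5, 14)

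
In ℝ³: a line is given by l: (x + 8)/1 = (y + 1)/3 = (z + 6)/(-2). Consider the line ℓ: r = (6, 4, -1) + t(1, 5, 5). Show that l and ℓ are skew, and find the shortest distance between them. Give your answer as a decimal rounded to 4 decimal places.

12.4815

l has direction (1, 3, -2) through (-8, -1, -6).
Common perpendicular direction n = (1, 3, -2) × (1, 5, 5) = (25, -7, 2).
With w = (6, 4, -1) − (-8, -1, -6) = (14, 5, 5), w · n = 325.
Since n ≠ 0 the lines are not parallel, and w · n = 325 ≠ 0 so they do not intersect; hence they are skew.
Distance = |w · n| / |n| = |325| / √678 ≈ 12.4815.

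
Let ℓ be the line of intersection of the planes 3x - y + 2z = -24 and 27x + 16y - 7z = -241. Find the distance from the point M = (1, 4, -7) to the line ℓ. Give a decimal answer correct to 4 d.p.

Direction of ℓ: (3, -1, 2) × (27, 16, -7) = (-25, 75, 75).
A point on ℓ: solving the two plane equations with x = -8 gives (-8, -2, -1).
Taking (-8, -2, -1) on ℓ with direction v = (-25, 75, 75): w = M − (-8, -2, -1) = (9, 6, -6), and w × v = (900, -525, 825).
Distance = |w × v| / |v| = √1766250 / √11875 ≈ 12.1958.

12.1958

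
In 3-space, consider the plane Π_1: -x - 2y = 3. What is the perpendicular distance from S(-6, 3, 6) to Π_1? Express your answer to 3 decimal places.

1.342

n·S − d = (-1)·(-6) + (-2)·(3) + (0)·(6) − 3 = -3; |n| = √5.
Distance = |-3| / √5 = 3/√5 ≈ 1.342.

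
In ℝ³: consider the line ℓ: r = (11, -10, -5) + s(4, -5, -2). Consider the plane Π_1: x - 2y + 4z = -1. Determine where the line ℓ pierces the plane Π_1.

Substitute r = (11, -10, -5) + t(4, -5, -2) into the plane: 11 + 6t = -1, so t = -2.
Intersection: (11, -10, -5) + (-2)·(4, -5, -2) = (3, 0, -1).

(3, 0, -1)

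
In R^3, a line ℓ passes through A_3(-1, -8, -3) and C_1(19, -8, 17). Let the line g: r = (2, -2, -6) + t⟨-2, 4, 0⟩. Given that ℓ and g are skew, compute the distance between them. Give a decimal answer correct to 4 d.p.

6.0000

A direction vector for ℓ is C_1 − A_3 = (20, 0, 20).
Common perpendicular direction n = (20, 0, 20) × (-2, 4, 0) = (-80, -40, 80).
With w = (2, -2, -6) − (-1, -8, -3) = (3, 6, -3), w · n = -720.
Distance = |w · n| / |n| = |-720| / √14400 ≈ 6.0000.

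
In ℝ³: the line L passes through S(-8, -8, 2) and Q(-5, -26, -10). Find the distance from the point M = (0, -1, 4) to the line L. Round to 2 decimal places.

9.15

A direction vector for L is Q − S = (3, -18, -12).
Taking (-8, -8, 2) on L with direction v = (3, -18, -12): w = M − (-8, -8, 2) = (8, 7, 2), and w × v = (-48, 102, -165).
Distance = |w × v| / |v| = √39933 / √477 ≈ 9.15.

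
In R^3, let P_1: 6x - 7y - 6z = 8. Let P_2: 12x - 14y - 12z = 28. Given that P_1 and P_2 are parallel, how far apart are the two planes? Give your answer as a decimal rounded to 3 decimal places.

0.545

Rescale P_2 by 1/2: 6x - 7y - 6z = 14. Then distance = |8 − 14| / √121 ≈ 0.545.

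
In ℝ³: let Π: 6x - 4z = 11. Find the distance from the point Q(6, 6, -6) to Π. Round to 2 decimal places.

n·Q − d = (6)·(6) + (0)·(6) + (-4)·(-6) − 11 = 49; |n| = √52.
Distance = |49| / √52 = 49/√52 ≈ 6.80.

6.80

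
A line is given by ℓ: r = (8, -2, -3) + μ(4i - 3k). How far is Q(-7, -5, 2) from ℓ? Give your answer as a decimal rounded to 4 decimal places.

5.8310

Taking (8, -2, -3) on ℓ with direction v = (4, 0, -3): w = Q − (8, -2, -3) = (-15, -3, 5), and w × v = (9, -25, 12).
Distance = |w × v| / |v| = √850 / √25 ≈ 5.8310.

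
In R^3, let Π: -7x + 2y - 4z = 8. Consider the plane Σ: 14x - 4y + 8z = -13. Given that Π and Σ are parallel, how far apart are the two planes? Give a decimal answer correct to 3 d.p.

Rescale Σ by 1/(-2): -7x + 2y - 4z = 13/2. Then distance = |8 − (13/2)| / √69 ≈ 0.181.

0.181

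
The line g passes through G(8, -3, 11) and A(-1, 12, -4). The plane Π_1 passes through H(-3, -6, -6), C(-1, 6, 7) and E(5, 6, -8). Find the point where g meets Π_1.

(2, 7, 1)

A direction vector for g is A − G = (-9, 15, -15).
HC = (2, 12, 13), HE = (8, 12, -2); a normal to Π_1 is HC × HE = (-180, 108, -72).
Using H: Π_1 has equation -180x + 108y - 72z = 324.
Substitute r = (8, -3, 11) + t(-9, 15, -15) into the plane: -2556 + 4320t = 324, so t = 2/3.
Intersection: (8, -3, 11) + (2/3)·(-9, 15, -15) = (2, 7, 1).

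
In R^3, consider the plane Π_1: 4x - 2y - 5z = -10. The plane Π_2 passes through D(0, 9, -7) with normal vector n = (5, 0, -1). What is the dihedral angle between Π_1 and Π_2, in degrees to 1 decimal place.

43.0

Π_2: n·r = n·D gives 5x - z = 7.
cos θ = |n₁·n₂| / (|n₁||n₂|) = |25| / (√45 · √26).
θ = arccos(0.73088) ≈ 43.0°.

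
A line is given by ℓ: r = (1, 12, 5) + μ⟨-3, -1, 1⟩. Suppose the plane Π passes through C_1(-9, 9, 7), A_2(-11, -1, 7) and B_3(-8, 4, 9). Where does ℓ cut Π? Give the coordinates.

C_1A_2 = (-2, -10, 0), C_1B_3 = (1, -5, 2); a normal to Π is C_1A_2 × C_1B_3 = (-20, 4, 20).
Using C_1: Π has equation -20x + 4y + 20z = 356.
Substitute r = (1, 12, 5) + t(-3, -1, 1) into the plane: 128 + 76t = 356, so t = 3.
Intersection: (1, 12, 5) + 3·(-3, -1, 1) = (-8, 9, 8).

(-8, 9, 8)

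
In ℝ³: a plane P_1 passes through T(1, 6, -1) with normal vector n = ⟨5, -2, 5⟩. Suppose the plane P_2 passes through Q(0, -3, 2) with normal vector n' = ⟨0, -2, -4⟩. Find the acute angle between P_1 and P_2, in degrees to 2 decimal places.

60.87

P_1: n·r = n·T gives 5x - 2y + 5z = -12.
P_2: n'·r = n'·Q gives -2y - 4z = -2.
cos θ = |n₁·n₂| / (|n₁||n₂|) = |-16| / (√54 · √20).
θ = arccos(0.48686) ≈ 60.87°.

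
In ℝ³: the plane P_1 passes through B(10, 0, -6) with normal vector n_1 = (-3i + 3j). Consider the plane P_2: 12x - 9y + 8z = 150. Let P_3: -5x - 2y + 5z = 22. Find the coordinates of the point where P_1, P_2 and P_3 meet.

P_1: n_1·r = n_1·B gives -3x + 3y = -30.
Solving the 3×3 linear system -3x + 3y = -30, 12x - 9y + 8z = 150, -5x - 2y + 5z = 22 (e.g. by elimination or Cramer's rule, determinant = -213) gives (4, -6, 6).

(4, -6, 6)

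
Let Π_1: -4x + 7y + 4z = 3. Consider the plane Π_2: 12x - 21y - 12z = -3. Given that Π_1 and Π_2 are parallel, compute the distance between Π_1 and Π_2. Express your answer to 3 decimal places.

Rescale Π_2 by 1/(-3): -4x + 7y + 4z = 1. Then distance = |3 − 1| / √81 ≈ 0.222.

0.222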